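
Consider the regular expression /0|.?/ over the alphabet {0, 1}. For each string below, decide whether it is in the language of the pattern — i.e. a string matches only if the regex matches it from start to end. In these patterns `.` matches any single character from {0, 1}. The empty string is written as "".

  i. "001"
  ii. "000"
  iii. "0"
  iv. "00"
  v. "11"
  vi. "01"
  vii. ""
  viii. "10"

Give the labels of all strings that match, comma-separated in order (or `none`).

iii, vii

i. "001" → no match
ii. "000" → no match
iii. "0" → match
iv. "00" → no match
v. "11" → no match
vi. "01" → no match
vii. "" → match
viii. "10" → no match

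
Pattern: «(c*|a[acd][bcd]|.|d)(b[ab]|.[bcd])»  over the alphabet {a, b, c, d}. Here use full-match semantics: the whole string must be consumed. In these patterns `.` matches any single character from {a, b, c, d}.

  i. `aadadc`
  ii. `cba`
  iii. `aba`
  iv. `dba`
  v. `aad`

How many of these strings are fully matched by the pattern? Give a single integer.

4

i → no match
ii → match
iii → match
iv → match
v → match
Total matched: 4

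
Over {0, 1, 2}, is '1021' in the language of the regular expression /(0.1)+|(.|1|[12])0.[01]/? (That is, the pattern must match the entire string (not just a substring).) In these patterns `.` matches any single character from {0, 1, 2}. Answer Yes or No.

Yes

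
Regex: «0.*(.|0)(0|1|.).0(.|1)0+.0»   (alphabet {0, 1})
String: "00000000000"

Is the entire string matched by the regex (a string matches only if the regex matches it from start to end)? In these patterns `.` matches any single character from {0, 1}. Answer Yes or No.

Yes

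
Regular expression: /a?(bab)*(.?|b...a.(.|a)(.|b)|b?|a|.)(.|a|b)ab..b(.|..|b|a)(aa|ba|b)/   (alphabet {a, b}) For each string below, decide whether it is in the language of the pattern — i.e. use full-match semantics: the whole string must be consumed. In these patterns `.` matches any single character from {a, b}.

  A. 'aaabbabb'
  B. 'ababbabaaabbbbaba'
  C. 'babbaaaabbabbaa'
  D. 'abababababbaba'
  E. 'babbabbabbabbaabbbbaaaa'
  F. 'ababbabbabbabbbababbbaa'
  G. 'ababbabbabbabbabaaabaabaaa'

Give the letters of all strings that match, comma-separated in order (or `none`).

A → no match
B → match
C → no match
D → match
E → match
F → match
G → match

B, D, E, F, G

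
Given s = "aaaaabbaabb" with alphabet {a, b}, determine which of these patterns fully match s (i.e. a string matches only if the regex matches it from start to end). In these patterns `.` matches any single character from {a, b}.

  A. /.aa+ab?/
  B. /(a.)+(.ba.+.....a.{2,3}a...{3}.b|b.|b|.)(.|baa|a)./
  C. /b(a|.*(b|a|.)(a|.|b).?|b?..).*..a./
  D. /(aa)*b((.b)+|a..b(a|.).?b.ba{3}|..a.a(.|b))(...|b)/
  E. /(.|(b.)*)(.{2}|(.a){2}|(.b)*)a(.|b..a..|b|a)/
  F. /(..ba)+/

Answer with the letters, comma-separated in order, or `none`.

A → no match
B → no match
C → no match — must start with "b"
D → no match
E → match
F → no match — must end with "ba"

E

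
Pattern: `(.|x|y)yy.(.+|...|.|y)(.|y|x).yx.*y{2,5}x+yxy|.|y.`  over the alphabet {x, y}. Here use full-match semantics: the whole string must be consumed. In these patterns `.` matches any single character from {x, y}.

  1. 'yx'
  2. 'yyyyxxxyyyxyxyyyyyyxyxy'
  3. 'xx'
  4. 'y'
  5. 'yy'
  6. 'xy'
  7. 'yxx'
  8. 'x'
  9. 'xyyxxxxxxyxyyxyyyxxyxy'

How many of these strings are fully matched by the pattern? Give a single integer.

1 → match
2 → match
3 → no match
4 → match
5 → match
6 → no match
7 → no match
8 → match
9 → match
Total matched: 6

6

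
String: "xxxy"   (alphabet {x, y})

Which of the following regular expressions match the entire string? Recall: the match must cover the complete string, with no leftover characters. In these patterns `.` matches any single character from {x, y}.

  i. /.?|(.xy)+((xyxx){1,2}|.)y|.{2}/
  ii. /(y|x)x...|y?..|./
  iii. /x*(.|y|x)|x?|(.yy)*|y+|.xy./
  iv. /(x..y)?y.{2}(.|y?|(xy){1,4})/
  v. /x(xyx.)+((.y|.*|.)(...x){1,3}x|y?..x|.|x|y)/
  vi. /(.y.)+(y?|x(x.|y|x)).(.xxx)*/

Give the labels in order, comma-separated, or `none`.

iii

i → no match
ii → no match
iii → match
iv → no match
v → no match — must start with "xxyx"
vi → no match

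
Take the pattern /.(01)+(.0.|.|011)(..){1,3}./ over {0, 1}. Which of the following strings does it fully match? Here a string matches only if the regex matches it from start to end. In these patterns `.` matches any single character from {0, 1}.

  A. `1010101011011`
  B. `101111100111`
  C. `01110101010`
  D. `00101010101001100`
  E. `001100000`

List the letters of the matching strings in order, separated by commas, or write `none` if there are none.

A, D, E

A → match
B → no match
C → no match
D → match
E → match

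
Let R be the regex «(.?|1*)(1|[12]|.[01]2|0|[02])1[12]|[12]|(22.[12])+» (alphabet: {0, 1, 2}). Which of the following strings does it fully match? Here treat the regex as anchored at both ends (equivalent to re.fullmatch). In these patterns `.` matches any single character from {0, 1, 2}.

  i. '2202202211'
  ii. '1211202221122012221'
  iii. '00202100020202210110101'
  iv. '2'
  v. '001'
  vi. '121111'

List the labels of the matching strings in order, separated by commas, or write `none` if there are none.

i → no match
ii → no match
iii → no match
iv → match
v → no match
vi → no match

iv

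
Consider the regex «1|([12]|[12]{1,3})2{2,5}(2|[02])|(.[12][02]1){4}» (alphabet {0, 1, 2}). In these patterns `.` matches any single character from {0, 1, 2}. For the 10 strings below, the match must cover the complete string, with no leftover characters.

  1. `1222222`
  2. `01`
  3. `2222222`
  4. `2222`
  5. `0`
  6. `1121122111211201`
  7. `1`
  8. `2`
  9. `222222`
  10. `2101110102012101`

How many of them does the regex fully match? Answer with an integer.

7

1 → match
2 → no match
3 → match
4 → match
5 → no match
6 → match
7 → match
8 → no match
9 → match
10 → match
Total matched: 7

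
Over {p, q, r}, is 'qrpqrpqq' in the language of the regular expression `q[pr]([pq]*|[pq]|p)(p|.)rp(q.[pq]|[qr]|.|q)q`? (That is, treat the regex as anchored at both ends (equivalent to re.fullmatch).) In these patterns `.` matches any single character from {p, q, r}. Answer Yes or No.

Yes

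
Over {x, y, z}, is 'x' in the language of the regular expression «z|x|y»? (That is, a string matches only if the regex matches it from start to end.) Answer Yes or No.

Yes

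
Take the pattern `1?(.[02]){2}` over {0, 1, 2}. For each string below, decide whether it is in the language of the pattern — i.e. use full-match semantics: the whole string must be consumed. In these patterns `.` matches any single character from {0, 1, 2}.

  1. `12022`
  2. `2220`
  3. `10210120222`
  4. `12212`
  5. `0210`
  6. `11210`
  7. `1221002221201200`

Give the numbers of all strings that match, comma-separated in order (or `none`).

1 → match
2 → match
3 → no match
4 → match
5 → match
6 → match
7 → no match

1, 2, 4, 5, 6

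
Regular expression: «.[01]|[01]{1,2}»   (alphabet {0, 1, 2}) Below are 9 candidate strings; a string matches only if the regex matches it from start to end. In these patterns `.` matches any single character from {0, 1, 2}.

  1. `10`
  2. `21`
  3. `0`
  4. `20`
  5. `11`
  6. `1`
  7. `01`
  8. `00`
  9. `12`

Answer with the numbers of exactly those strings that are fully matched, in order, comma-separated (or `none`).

1 → match
2 → match
3 → match
4 → match
5 → match
6 → match
7 → match
8 → match
9 → no match

1, 2, 3, 4, 5, 6, 7, 8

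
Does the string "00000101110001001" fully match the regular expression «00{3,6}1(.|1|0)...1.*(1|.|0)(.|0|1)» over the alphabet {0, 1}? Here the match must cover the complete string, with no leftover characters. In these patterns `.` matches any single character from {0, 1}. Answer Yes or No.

No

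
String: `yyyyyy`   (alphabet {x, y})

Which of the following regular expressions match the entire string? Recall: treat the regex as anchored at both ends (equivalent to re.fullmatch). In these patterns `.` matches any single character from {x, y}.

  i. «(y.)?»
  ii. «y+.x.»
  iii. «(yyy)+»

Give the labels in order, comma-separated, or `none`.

iii

i → no match
ii → no match
iii → match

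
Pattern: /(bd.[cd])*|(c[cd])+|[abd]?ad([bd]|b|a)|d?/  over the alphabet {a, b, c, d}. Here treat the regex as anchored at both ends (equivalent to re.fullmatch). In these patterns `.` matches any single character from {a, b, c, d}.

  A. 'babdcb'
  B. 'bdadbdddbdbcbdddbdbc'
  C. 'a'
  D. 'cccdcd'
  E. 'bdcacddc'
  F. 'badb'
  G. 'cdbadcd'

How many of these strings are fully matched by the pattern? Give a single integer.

3

A → no match
B → match
C → no match
D → match
E → no match
F → match
G → no match
Total matched: 3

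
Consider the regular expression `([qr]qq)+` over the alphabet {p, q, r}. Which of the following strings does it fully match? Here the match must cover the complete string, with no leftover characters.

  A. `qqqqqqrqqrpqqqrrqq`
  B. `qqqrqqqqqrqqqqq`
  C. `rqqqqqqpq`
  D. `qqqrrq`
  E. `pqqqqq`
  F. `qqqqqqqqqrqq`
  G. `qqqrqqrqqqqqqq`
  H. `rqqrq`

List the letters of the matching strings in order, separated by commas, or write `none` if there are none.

B, F

A → no match
B → match
C → no match — must end with `qq`
D → no match — must end with `qq`
E → no match
F → match
G → no match
H → no match — must end with `qq`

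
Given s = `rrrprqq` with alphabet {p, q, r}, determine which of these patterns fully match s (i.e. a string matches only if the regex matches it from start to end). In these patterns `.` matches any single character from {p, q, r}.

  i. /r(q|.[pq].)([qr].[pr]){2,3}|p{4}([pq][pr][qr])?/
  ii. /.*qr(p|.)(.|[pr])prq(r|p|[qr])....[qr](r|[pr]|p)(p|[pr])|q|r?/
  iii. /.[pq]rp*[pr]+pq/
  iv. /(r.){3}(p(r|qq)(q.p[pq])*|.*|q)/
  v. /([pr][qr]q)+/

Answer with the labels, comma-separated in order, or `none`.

iv

i → no match
ii → no match
iii → no match — must end with `pq`
iv → match
v → no match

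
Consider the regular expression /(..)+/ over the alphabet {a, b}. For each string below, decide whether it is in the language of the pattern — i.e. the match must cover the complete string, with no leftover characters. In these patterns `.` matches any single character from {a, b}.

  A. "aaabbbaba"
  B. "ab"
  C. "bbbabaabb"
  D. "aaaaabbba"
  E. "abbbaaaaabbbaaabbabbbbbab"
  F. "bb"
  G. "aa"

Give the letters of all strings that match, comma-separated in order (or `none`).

B, F, G

A → no match
B → match
C → no match
D → no match
E → no match
F → match
G → match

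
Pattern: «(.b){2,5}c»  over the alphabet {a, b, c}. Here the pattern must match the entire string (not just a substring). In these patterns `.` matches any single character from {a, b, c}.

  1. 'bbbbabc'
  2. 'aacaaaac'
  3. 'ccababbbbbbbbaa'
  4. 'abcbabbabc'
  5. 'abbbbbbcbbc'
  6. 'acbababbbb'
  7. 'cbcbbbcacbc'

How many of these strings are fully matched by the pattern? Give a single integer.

1

1. 'bbbbabc' → match
2. 'aacaaaac' → no match — must end with 'bc'
3 → no match — must end with 'bc'
4. 'abcbabbabc' → no match
5. 'abbbbbbcbbc' → no match
6. 'acbababbbb' → no match — must end with 'bc'
7. 'cbcbbbcacbc' → no match
Total matched: 1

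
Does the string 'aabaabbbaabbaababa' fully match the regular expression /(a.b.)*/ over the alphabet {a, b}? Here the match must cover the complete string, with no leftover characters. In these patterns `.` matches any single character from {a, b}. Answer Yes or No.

No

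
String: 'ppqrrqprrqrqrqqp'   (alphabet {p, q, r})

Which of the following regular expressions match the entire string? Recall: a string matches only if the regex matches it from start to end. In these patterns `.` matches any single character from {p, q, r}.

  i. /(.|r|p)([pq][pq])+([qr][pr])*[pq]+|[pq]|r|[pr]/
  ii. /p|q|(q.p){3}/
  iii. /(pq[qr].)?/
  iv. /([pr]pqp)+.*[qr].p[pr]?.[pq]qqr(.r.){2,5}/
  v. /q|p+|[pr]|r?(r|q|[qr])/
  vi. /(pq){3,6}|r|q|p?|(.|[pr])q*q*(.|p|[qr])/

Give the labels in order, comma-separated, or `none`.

i

i → match
ii → no match
iii → no match
iv → no match
v → no match
vi → no match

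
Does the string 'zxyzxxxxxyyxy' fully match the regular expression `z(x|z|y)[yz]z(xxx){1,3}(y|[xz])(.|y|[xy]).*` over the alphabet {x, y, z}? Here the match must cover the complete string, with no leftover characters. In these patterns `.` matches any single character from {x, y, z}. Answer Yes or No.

Yes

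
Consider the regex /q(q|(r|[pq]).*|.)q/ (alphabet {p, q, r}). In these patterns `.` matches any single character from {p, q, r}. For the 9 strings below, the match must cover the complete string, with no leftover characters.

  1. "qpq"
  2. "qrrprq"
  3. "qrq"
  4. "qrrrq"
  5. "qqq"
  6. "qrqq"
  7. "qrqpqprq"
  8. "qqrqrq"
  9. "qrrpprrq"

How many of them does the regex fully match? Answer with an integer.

9

1 → match
2 → match
3 → match
4 → match
5 → match
6 → match
7 → match
8 → match
9 → match
Total matched: 9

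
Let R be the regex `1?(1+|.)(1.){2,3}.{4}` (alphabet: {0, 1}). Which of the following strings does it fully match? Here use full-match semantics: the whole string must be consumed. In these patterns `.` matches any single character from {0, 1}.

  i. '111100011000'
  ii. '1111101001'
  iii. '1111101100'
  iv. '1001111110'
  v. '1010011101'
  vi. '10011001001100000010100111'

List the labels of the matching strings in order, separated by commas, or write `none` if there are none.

ii, iii

i → no match
ii → match
iii → match
iv → no match
v → no match
vi → no match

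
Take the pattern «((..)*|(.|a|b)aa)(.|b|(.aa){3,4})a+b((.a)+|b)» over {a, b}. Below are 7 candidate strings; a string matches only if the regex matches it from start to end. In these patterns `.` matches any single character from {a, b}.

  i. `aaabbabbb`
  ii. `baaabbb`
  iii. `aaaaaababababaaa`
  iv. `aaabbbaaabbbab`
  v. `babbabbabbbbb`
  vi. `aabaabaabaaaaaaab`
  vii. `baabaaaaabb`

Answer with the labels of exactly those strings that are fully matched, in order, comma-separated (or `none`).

vii

i → no match
ii → no match
iii → no match
iv → no match
v → no match
vi → no match
vii → match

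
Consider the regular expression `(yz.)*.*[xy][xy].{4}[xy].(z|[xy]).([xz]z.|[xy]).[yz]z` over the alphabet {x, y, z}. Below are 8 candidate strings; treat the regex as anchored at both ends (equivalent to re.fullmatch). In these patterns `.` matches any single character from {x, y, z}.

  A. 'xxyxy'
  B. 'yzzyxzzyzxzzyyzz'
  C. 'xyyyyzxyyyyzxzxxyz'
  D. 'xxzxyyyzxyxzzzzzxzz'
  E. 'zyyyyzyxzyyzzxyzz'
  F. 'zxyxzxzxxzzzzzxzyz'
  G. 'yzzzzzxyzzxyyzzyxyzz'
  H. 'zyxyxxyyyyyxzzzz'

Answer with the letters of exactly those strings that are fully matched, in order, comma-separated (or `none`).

A. 'xxyxy' → no match — must end with 'z'
B → no match
C → match
D → match
E → match
F → match
G → match
H → no match

C, D, E, F, G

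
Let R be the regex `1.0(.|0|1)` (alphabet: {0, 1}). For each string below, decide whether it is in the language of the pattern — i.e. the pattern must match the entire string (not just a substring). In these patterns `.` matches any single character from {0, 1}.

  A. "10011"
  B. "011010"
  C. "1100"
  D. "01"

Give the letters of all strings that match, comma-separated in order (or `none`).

C

A → no match
B → no match — must start with "1"
C → match
D → no match — must start with "1"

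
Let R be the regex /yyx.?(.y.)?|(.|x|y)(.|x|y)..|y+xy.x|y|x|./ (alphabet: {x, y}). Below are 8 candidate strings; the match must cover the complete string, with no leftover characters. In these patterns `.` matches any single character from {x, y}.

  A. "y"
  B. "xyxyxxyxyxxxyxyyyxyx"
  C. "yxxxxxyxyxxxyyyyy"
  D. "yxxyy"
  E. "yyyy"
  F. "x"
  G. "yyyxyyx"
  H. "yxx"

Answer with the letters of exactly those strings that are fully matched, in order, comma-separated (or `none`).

A, E, F, G

A → match
B → no match
C → no match
D → no match
E → match
F → match
G → match
H → no match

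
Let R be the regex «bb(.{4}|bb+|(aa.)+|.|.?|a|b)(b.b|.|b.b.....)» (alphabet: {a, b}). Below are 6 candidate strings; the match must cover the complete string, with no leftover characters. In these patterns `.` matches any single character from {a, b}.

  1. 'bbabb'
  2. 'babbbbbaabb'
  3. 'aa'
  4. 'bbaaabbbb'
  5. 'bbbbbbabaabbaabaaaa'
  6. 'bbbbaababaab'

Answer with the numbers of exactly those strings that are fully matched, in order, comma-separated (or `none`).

1 → no match
2 → no match — must start with 'bb'
3 → no match — must start with 'bb'
4 → match
5 → no match
6 → no match

4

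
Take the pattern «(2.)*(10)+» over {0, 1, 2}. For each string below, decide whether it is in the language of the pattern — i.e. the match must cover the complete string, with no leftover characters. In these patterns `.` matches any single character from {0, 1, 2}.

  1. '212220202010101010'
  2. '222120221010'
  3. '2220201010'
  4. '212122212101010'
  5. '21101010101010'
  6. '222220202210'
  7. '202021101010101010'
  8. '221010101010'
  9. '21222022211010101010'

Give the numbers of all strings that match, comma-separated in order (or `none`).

1, 2, 3, 5, 6, 7, 8, 9

1 → match
2 → match
3 → match
4 → no match
5 → match
6 → match
7 → match
8 → match
9 → match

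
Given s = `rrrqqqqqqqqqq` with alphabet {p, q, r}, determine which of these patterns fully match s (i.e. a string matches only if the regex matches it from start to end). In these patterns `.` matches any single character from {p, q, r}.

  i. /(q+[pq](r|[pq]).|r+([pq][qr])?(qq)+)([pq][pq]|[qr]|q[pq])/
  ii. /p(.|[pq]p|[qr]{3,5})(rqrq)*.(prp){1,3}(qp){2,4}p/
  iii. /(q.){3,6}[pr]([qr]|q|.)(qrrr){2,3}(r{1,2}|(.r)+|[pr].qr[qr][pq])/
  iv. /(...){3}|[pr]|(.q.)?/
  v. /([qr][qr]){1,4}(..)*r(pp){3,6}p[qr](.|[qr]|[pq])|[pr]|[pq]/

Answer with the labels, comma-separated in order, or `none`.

i

i → match
ii → no match — must start with `p`
iii → no match — must start with `q`
iv → no match
v → no match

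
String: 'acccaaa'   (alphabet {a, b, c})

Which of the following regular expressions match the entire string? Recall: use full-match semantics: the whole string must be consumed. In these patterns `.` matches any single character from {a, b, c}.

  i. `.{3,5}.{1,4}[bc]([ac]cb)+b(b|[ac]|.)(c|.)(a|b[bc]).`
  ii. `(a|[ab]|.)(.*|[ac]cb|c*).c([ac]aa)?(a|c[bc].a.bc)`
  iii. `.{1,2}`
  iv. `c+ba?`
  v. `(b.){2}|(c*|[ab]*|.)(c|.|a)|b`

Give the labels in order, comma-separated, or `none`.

ii

i → no match
ii → match
iii → no match
iv → no match — must start with 'c'
v → no match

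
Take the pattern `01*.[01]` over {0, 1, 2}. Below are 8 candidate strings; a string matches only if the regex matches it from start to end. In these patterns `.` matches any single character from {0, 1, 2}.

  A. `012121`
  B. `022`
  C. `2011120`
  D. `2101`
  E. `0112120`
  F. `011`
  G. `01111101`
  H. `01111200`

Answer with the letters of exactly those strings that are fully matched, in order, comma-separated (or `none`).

A → no match
B → no match
C → no match — must start with `0`
D → no match — must start with `0`
E → no match
F → match
G → match
H → no match

F, G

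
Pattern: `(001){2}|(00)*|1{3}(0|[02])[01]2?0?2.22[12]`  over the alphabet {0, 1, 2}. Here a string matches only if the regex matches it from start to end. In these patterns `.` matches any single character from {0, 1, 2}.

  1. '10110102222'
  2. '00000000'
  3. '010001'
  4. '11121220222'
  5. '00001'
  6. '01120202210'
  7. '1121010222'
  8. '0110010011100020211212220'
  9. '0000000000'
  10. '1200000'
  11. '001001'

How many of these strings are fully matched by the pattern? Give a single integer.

1. '10110102222' → no match
2. '00000000' → match
3. '010001' → no match
4. '11121220222' → match
5. '00001' → no match
6. '01120202210' → no match
7. '1121010222' → no match
8 → no match
9. '0000000000' → match
10. '1200000' → no match
11. '001001' → match
Total matched: 4

4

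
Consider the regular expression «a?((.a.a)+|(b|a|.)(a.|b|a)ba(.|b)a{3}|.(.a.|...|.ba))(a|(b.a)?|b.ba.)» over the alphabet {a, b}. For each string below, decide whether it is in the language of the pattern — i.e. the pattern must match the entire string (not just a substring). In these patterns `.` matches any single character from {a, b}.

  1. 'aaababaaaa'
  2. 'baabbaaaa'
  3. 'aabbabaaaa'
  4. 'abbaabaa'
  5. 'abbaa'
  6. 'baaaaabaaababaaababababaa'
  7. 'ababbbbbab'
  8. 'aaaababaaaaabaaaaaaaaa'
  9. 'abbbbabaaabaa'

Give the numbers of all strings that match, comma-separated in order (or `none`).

1, 3, 4, 5, 6, 7

1 → match
2 → no match
3 → match
4 → match
5 → match
6 → match
7 → match
8 → no match
9 → no match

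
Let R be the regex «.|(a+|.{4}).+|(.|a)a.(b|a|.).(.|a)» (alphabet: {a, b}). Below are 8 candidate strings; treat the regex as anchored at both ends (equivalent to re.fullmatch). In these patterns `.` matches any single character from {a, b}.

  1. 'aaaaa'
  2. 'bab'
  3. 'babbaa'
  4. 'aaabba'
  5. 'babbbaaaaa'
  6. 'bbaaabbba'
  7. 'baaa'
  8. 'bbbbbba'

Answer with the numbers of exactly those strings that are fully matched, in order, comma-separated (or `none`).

1, 3, 4, 5, 6, 8

1 → match
2 → no match
3 → match
4 → match
5 → match
6 → match
7 → no match
8 → match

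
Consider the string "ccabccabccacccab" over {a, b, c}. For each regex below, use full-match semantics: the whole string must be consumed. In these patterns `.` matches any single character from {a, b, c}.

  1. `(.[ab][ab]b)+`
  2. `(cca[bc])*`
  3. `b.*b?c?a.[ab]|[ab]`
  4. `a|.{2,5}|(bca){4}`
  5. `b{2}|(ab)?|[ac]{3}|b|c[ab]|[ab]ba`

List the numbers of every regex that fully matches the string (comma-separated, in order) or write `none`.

1 → no match
2 → match
3 → no match
4 → no match
5 → no match

2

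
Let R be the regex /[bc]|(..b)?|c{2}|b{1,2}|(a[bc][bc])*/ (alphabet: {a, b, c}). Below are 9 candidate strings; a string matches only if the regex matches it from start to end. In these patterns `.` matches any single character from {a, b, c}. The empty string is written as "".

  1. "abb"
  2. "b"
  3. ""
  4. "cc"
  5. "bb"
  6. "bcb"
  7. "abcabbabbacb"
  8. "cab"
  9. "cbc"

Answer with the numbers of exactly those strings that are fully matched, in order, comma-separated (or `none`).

1, 2, 3, 4, 5, 6, 7, 8

1. "abb" → match
2. "b" → match
3. "" → match
4. "cc" → match
5. "bb" → match
6. "bcb" → match
7. "abcabbabbacb" → match
8. "cab" → match
9. "cbc" → no match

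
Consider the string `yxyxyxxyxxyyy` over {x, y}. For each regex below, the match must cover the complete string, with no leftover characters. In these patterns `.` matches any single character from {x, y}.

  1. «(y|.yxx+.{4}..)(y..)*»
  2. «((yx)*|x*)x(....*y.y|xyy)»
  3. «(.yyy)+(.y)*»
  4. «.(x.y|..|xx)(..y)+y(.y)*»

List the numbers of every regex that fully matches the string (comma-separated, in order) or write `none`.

2

1 → no match
2 → match
3 → no match
4 → no match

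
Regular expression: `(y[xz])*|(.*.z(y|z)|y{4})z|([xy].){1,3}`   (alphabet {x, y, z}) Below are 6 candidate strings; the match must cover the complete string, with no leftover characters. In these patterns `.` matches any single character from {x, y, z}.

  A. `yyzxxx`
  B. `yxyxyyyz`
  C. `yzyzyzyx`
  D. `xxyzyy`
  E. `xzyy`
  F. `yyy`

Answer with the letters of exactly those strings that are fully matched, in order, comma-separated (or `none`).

C, D, E

A → no match
B → no match
C → match
D → match
E → match
F → no match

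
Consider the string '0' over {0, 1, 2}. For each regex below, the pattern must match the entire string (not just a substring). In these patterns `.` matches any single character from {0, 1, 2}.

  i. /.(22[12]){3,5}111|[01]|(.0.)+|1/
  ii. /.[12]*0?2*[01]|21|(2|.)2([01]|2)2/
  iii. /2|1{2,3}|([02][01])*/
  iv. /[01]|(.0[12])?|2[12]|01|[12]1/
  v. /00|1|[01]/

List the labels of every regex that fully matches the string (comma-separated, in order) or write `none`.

i → match
ii → no match
iii → no match
iv → match
v → match

i, iv, v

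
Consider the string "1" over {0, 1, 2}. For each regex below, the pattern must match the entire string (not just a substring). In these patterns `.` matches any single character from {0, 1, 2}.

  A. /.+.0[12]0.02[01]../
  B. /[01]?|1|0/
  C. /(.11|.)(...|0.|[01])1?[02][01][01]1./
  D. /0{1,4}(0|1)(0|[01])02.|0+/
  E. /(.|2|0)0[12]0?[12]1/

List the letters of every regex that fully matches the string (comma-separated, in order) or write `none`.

A → no match
B → match
C → no match
D → no match — must start with "0"
E → no match

B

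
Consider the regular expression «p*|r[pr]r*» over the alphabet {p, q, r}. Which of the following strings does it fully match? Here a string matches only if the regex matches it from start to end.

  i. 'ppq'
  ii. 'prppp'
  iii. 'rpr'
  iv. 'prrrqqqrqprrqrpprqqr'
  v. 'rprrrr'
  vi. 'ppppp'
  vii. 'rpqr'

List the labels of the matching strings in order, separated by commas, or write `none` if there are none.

iii, v, vi

i. 'ppq' → no match
ii. 'prppp' → no match
iii. 'rpr' → match
iv → no match
v. 'rprrrr' → match
vi. 'ppppp' → match
vii. 'rpqr' → no match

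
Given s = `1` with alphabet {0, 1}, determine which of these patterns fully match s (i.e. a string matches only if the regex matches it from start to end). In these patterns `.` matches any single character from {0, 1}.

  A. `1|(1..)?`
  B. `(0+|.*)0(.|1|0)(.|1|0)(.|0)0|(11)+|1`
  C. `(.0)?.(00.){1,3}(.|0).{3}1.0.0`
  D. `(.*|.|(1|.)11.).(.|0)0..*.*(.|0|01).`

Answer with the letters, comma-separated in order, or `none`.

A, B

A → match
B → match
C → no match — must end with `0`
D → no match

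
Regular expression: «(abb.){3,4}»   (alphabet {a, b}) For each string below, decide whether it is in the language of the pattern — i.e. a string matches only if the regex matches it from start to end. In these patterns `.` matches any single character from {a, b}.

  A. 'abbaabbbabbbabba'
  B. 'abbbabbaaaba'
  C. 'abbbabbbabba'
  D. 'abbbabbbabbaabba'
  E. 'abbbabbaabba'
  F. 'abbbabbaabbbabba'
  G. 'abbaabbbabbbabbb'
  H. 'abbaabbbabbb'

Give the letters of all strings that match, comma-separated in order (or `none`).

A → match
B → no match
C → match
D → match
E → match
F → match
G → match
H → match

A, C, D, E, F, G, H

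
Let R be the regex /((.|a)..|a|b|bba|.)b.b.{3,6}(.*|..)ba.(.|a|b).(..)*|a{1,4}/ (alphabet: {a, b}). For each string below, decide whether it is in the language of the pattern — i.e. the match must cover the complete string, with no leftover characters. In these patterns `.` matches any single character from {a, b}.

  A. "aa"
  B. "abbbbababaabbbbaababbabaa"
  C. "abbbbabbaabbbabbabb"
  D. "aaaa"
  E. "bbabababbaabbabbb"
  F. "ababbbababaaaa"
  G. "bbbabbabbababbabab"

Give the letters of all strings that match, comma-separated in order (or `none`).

A, B, C, D, E, F

A → match
B → match
C → match
D → match
E → match
F → match
G → no match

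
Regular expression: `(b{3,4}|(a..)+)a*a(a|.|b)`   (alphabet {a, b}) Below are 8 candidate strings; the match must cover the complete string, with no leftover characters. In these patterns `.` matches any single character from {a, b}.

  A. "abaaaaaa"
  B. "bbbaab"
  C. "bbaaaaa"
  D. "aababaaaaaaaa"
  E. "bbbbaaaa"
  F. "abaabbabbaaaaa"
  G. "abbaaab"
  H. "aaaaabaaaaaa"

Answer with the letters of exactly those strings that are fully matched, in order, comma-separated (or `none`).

A, B, D, E, F, G, H

A → match
B → match
C → no match
D → match
E → match
F → match
G → match
H → match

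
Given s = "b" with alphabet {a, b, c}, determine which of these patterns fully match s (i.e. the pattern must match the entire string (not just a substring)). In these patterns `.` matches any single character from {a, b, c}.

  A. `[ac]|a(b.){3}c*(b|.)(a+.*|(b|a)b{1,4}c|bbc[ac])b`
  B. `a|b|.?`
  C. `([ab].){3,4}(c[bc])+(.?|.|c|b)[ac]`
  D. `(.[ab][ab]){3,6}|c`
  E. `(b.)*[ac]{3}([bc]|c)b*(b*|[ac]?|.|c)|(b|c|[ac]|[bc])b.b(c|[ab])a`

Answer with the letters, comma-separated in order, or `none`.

B

A → no match
B → match
C → no match
D → no match
E → no match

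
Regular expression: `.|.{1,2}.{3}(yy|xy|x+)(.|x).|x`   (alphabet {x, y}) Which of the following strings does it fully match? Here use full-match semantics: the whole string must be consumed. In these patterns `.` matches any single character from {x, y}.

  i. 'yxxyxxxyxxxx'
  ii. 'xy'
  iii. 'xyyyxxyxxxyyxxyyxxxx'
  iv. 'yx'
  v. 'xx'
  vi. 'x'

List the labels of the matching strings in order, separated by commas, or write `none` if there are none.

i → no match
ii → no match
iii → no match
iv → no match
v → no match
vi → match

vi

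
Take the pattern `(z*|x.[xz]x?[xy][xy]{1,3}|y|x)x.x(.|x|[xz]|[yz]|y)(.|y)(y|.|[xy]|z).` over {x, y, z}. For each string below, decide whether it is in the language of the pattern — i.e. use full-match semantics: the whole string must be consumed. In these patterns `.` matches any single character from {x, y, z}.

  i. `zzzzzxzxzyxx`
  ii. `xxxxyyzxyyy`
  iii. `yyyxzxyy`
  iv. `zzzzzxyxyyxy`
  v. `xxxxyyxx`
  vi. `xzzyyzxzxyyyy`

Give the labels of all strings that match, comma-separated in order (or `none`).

i, iv, v

i → match
ii → no match
iii → no match
iv → match
v → match
vi → no match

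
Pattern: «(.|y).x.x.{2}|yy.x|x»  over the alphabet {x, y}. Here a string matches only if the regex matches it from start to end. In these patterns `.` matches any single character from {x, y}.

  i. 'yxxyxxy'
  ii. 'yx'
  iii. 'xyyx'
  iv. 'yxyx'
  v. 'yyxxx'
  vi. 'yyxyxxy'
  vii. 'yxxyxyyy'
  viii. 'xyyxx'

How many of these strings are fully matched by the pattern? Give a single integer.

2

i. 'yxxyxxy' → match
ii. 'yx' → no match
iii. 'xyyx' → no match
iv. 'yxyx' → no match
v. 'yyxxx' → no match
vi. 'yyxyxxy' → match
vii. 'yxxyxyyy' → no match
viii. 'xyyxx' → no match
Total matched: 2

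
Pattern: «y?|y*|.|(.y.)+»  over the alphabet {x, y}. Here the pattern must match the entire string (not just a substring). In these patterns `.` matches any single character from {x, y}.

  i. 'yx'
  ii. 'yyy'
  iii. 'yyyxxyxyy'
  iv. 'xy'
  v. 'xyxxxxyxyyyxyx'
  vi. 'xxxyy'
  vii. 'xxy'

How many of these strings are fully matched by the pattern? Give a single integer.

1

i. 'yx' → no match
ii. 'yyy' → match
iii. 'yyyxxyxyy' → no match
iv. 'xy' → no match
v → no match
vi. 'xxxyy' → no match
vii. 'xxy' → no match
Total matched: 1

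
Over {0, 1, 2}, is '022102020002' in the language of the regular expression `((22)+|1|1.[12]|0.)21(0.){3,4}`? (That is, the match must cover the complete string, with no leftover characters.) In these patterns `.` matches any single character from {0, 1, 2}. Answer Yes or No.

Yes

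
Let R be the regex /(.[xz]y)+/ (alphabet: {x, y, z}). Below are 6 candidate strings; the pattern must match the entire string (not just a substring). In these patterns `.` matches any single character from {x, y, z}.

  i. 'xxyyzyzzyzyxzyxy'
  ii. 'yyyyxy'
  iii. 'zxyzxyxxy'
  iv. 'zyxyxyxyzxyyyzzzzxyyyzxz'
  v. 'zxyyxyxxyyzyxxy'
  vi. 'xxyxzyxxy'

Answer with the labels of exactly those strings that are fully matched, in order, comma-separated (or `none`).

i → no match
ii → no match
iii → match
iv → no match — must end with 'y'
v → match
vi → match

iii, v, vi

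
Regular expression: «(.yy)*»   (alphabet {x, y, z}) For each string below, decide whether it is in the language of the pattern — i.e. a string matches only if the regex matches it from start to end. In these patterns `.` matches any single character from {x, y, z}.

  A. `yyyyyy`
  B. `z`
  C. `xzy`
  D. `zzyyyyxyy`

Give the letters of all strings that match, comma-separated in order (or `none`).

A

A. `yyyyyy` → match
B. `z` → no match
C. `xzy` → no match
D. `zzyyyyxyy` → no match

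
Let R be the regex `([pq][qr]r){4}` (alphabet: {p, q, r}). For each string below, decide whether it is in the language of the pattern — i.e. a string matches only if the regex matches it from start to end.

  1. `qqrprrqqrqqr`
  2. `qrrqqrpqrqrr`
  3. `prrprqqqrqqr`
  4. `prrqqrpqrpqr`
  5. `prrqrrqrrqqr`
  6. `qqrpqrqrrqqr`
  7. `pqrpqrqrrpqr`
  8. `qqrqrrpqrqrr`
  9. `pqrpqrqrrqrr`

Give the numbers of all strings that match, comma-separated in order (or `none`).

1, 2, 4, 5, 6, 7, 8, 9

1 → match
2 → match
3 → no match
4 → match
5 → match
6 → match
7 → match
8 → match
9 → match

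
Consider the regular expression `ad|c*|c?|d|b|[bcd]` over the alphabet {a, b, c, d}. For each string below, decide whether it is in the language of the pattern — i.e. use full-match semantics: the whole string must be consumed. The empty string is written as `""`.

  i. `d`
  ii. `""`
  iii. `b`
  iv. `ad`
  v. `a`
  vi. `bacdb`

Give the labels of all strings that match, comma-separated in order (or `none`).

i → match
ii → match
iii → match
iv → match
v → no match
vi → no match

i, ii, iii, iv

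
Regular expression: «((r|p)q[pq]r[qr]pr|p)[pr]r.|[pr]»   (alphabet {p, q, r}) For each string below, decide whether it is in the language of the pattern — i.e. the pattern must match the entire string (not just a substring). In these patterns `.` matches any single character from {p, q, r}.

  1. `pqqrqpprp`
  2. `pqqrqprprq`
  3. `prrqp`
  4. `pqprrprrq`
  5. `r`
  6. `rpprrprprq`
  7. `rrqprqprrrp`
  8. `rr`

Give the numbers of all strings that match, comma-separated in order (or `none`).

2, 5

1 → no match
2 → match
3 → no match
4 → no match
5 → match
6 → no match
7 → no match
8 → no match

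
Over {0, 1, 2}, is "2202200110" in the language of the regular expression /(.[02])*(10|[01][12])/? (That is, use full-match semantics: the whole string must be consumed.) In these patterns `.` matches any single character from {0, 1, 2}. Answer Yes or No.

No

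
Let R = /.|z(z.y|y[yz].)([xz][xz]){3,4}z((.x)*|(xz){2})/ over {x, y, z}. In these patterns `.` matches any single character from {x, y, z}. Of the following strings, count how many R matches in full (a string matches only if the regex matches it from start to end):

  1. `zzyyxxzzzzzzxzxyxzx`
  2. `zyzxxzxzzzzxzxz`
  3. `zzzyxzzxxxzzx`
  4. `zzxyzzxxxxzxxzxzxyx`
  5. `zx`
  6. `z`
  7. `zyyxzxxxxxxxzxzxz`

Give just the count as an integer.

6

1 → match
2 → match
3 → match
4 → match
5 → no match
6 → match
7 → match
Total matched: 6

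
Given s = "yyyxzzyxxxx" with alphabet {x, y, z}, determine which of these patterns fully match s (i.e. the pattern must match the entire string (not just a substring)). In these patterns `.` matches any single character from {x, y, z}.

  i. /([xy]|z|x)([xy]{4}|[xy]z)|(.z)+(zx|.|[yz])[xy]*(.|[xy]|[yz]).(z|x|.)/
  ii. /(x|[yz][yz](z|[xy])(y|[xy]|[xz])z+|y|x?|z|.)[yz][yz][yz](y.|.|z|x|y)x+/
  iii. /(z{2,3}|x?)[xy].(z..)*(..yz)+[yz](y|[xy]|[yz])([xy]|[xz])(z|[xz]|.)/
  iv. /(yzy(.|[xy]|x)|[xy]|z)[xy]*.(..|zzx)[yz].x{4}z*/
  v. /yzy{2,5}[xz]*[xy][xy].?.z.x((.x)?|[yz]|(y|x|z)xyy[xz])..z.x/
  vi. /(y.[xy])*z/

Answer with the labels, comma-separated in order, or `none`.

iv

i → no match
ii → no match
iii → no match
iv → match
v → no match — must start with "yzy"
vi → no match — must end with "z"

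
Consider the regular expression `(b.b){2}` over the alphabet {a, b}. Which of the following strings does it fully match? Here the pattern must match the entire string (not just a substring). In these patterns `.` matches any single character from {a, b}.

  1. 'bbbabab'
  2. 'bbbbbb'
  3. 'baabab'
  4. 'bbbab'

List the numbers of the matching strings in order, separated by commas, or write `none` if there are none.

1 → no match
2 → match
3 → no match
4 → no match

2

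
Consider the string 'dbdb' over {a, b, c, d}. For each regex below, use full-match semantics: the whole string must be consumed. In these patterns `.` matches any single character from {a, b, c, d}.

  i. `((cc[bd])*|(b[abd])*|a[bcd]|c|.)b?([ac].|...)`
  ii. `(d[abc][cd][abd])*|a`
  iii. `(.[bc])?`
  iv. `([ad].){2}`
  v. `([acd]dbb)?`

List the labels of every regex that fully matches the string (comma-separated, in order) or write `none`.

i, ii, iv

i → match
ii → match
iii → no match
iv → match
v → no match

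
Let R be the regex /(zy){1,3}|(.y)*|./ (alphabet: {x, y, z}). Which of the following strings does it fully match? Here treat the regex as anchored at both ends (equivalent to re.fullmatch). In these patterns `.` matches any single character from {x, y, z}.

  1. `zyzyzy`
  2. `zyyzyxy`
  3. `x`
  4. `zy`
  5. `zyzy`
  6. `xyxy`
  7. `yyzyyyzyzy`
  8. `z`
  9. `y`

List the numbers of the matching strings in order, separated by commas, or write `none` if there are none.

1, 3, 4, 5, 6, 7, 8, 9

1 → match
2 → no match
3 → match
4 → match
5 → match
6 → match
7 → match
8 → match
9 → match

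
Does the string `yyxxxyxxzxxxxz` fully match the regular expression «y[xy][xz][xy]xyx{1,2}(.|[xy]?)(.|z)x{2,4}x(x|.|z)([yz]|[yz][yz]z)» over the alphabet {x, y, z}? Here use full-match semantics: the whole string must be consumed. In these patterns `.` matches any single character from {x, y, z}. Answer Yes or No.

Yes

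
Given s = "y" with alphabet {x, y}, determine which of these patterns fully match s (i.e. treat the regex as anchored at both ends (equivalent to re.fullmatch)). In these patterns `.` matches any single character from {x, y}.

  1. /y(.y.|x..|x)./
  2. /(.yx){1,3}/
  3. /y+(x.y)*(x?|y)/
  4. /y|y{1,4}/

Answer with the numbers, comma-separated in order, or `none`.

1 → no match
2 → no match — must end with "yx"
3 → match
4 → match

3, 4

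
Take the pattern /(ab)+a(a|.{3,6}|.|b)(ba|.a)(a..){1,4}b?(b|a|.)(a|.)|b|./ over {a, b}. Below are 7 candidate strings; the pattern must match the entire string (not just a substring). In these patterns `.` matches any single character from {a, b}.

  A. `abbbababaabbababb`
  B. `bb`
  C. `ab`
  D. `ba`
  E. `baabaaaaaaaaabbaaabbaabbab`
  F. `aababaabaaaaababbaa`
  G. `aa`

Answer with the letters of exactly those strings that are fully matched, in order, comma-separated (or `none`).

none

A → no match
B → no match
C → no match
D → no match
E → no match
F → no match
G → no match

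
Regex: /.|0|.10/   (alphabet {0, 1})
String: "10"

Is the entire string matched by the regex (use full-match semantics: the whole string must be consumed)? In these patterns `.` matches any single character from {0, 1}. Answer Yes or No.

No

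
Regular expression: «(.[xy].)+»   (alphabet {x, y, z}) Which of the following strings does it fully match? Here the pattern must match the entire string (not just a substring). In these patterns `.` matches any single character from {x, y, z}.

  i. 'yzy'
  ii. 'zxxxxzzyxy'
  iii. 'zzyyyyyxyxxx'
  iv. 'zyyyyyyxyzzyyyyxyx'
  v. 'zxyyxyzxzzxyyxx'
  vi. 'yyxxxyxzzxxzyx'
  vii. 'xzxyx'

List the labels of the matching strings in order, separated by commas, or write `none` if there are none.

v

i → no match
ii → no match
iii → no match
iv → no match
v → match
vi → no match
vii → no match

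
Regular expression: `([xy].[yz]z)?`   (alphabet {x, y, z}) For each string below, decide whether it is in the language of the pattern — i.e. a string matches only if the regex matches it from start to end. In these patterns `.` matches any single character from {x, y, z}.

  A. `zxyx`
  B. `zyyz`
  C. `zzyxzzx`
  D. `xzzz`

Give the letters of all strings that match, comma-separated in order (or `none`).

D

A → no match
B → no match
C → no match
D → match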